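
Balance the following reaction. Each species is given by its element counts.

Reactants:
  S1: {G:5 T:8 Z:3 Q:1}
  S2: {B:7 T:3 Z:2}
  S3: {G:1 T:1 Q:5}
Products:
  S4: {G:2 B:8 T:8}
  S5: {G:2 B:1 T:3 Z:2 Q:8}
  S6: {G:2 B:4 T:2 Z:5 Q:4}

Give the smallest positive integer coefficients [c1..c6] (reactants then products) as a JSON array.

G: 2·5+5·0+6·1 = 16 | 3·2+3·2+2·2 = 16
B: 2·0+5·7+6·0 = 35 | 3·8+3·1+2·4 = 35
T: 2·8+5·3+6·1 = 37 | 3·8+3·3+2·2 = 37
Z: 2·3+5·2+6·0 = 16 | 3·0+3·2+2·5 = 16
Q: 2·1+5·0+6·5 = 32 | 3·0+3·8+2·4 = 32
gcd(2,5,6,3,3,2) = 1

Coefficients: [2, 5, 6, 3, 3, 2]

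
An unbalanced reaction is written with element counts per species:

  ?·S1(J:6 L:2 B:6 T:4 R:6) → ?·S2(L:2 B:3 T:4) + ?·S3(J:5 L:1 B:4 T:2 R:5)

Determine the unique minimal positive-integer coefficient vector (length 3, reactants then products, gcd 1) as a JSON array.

Coefficients: [5, 2, 6]

J: 5·6 = 30 | 2·0+6·5 = 30
L: 5·2 = 10 | 2·2+6·1 = 10
B: 5·6 = 30 | 2·3+6·4 = 30
T: 5·4 = 20 | 2·4+6·2 = 20
R: 5·6 = 30 | 2·0+6·5 = 30
gcd(5,2,6) = 1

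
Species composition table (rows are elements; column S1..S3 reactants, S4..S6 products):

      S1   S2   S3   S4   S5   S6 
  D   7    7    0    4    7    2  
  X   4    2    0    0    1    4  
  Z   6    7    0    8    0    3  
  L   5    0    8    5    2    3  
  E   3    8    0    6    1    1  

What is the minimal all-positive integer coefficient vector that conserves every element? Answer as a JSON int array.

Coefficients: [3, 1, 1, 2, 2, 3]

D: 3·7+1·7+1·0 = 28 | 2·4+2·7+3·2 = 28
X: 3·4+1·2+1·0 = 14 | 2·0+2·1+3·4 = 14
Z: 3·6+1·7+1·0 = 25 | 2·8+2·0+3·3 = 25
L: 3·5+1·0+1·8 = 23 | 2·5+2·2+3·3 = 23
E: 3·3+1·8+1·0 = 17 | 2·6+2·1+3·1 = 17
gcd(3,1,1,2,2,3) = 1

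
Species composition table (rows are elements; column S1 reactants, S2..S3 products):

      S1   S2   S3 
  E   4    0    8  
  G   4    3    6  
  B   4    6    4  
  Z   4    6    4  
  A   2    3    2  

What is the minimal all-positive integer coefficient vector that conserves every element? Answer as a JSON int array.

E: 6·4 = 24 | 2·0+3·8 = 24
G: 6·4 = 24 | 2·3+3·6 = 24
B: 6·4 = 24 | 2·6+3·4 = 24
Z: 6·4 = 24 | 2·6+3·4 = 24
A: 6·2 = 12 | 2·3+3·2 = 12
gcd(6,2,3) = 1

Coefficients: [6, 2, 3]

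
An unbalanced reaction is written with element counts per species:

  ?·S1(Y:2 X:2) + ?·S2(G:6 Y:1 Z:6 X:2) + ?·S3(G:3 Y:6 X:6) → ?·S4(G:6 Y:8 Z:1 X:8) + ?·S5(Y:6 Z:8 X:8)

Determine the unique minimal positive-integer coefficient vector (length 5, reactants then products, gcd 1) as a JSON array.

G: 6·0+2·6+4·3 = 24 | 4·6+1·0 = 24
Y: 6·2+2·1+4·6 = 38 | 4·8+1·6 = 38
Z: 6·0+2·6+4·0 = 12 | 4·1+1·8 = 12
X: 6·2+2·2+4·6 = 40 | 4·8+1·8 = 40
gcd(6,2,4,4,1) = 1

Coefficients: [6, 2, 4, 4, 1]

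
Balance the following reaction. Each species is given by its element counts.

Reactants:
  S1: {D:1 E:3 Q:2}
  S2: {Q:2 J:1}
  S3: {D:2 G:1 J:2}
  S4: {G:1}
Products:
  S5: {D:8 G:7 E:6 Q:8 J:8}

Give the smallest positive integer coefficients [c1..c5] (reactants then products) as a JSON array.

D: 2·1+2·0+3·2+4·0 = 8 | 1·8 = 8
G: 2·0+2·0+3·1+4·1 = 7 | 1·7 = 7
E: 2·3+2·0+3·0+4·0 = 6 | 1·6 = 6
Q: 2·2+2·2+3·0+4·0 = 8 | 1·8 = 8
J: 2·0+2·1+3·2+4·0 = 8 | 1·8 = 8
gcd(2,2,3,4,1) = 1

Coefficients: [2, 2, 3, 4, 1]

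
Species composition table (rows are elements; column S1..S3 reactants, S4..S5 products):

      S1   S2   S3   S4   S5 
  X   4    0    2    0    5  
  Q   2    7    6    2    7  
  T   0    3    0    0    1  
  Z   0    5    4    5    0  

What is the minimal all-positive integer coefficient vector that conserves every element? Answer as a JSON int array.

X: 5·4+2·0+5·2 = 30 | 6·0+6·5 = 30
Q: 5·2+2·7+5·6 = 54 | 6·2+6·7 = 54
T: 5·0+2·3+5·0 = 6 | 6·0+6·1 = 6
Z: 5·0+2·5+5·4 = 30 | 6·5+6·0 = 30
gcd(5,2,5,6,6) = 1

Coefficients: [5, 2, 5, 6, 6]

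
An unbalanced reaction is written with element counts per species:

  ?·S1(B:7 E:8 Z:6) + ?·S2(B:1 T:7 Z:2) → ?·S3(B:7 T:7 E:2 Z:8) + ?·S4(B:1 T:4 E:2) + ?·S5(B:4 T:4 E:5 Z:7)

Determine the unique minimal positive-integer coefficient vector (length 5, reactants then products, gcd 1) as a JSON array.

B: 3·7+6·1 = 27 | 2·7+5·1+2·4 = 27
T: 3·0+6·7 = 42 | 2·7+5·4+2·4 = 42
E: 3·8+6·0 = 24 | 2·2+5·2+2·5 = 24
Z: 3·6+6·2 = 30 | 2·8+5·0+2·7 = 30
gcd(3,6,2,5,2) = 1

Coefficients: [3, 6, 2, 5, 2]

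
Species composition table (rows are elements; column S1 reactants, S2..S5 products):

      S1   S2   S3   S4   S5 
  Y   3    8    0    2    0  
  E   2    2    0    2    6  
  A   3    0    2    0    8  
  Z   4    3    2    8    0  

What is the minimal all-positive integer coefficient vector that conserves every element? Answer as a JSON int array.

Coefficients: [6, 2, 5, 1, 1]

Y: 6·3 = 18 | 2·8+5·0+1·2+1·0 = 18
E: 6·2 = 12 | 2·2+5·0+1·2+1·6 = 12
A: 6·3 = 18 | 2·0+5·2+1·0+1·8 = 18
Z: 6·4 = 24 | 2·3+5·2+1·8+1·0 = 24
gcd(6,2,5,1,1) = 1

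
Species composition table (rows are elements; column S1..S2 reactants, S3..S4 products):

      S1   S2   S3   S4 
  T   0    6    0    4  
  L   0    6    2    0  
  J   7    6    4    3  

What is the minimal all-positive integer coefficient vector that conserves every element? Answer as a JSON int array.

Coefficients: [3, 2, 6, 3]

T: 3·0+2·6 = 12 | 6·0+3·4 = 12
L: 3·0+2·6 = 12 | 6·2+3·0 = 12
J: 3·7+2·6 = 33 | 6·4+3·3 = 33
gcd(3,2,6,3) = 1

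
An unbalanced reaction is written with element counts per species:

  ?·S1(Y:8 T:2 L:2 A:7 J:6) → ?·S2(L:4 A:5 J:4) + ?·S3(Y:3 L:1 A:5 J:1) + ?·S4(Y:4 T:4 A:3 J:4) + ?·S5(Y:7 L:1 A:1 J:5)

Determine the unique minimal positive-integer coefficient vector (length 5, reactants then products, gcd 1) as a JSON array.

Y: 6·8 = 48 | 1·0+5·3+3·4+3·7 = 48
T: 6·2 = 12 | 1·0+5·0+3·4+3·0 = 12
L: 6·2 = 12 | 1·4+5·1+3·0+3·1 = 12
A: 6·7 = 42 | 1·5+5·5+3·3+3·1 = 42
J: 6·6 = 36 | 1·4+5·1+3·4+3·5 = 36
gcd(6,1,5,3,3) = 1

Coefficients: [6, 1, 5, 3, 3]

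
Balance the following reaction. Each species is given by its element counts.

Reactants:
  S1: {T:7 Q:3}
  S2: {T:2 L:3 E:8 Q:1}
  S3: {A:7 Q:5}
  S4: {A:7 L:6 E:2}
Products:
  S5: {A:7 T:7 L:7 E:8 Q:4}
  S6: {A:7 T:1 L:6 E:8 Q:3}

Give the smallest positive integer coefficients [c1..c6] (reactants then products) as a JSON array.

A: 2·0+5·0+2·7+4·7 = 42 | 3·7+3·7 = 42
T: 2·7+5·2+2·0+4·0 = 24 | 3·7+3·1 = 24
L: 2·0+5·3+2·0+4·6 = 39 | 3·7+3·6 = 39
E: 2·0+5·8+2·0+4·2 = 48 | 3·8+3·8 = 48
Q: 2·3+5·1+2·5+4·0 = 21 | 3·4+3·3 = 21
gcd(2,5,2,4,3,3) = 1

Coefficients: [2, 5, 2, 4, 3, 3]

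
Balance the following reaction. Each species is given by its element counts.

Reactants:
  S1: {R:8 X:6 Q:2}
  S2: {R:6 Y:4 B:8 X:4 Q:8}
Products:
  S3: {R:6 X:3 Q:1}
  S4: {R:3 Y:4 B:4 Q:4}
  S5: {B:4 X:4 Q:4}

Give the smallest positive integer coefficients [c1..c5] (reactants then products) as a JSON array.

Coefficients: [3, 4, 6, 4, 4]

R: 3·8+4·6 = 48 | 6·6+4·3+4·0 = 48
Y: 3·0+4·4 = 16 | 6·0+4·4+4·0 = 16
B: 3·0+4·8 = 32 | 6·0+4·4+4·4 = 32
X: 3·6+4·4 = 34 | 6·3+4·0+4·4 = 34
Q: 3·2+4·8 = 38 | 6·1+4·4+4·4 = 38
gcd(3,4,6,4,4) = 1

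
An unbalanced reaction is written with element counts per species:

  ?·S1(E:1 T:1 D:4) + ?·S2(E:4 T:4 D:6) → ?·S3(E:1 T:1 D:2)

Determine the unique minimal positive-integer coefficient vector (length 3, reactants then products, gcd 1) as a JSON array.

E: 1·1+1·4 = 5 | 5·1 = 5
T: 1·1+1·4 = 5 | 5·1 = 5
D: 1·4+1·6 = 10 | 5·2 = 10
gcd(1,1,5) = 1

Coefficients: [1, 1, 5]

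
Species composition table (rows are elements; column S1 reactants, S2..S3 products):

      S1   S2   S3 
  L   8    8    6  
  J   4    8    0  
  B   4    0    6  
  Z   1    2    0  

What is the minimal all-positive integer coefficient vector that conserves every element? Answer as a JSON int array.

L: 6·8 = 48 | 3·8+4·6 = 48
J: 6·4 = 24 | 3·8+4·0 = 24
B: 6·4 = 24 | 3·0+4·6 = 24
Z: 6·1 = 6 | 3·2+4·0 = 6
gcd(6,3,4) = 1

Coefficients: [6, 3, 4]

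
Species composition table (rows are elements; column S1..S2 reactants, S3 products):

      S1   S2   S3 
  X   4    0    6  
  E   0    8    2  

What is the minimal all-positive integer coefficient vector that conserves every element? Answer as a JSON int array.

X: 6·4+1·0 = 24 | 4·6 = 24
E: 6·0+1·8 = 8 | 4·2 = 8
gcd(6,1,4) = 1

Coefficients: [6, 1, 4]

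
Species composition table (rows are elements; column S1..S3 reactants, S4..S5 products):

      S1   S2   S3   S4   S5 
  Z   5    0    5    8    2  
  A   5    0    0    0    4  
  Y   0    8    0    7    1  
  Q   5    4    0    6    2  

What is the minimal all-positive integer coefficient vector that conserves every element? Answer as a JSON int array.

Z: 4·5+5·0+6·5 = 50 | 5·8+5·2 = 50
A: 4·5+5·0+6·0 = 20 | 5·0+5·4 = 20
Y: 4·0+5·8+6·0 = 40 | 5·7+5·1 = 40
Q: 4·5+5·4+6·0 = 40 | 5·6+5·2 = 40
gcd(4,5,6,5,5) = 1

Coefficients: [4, 5, 6, 5, 5]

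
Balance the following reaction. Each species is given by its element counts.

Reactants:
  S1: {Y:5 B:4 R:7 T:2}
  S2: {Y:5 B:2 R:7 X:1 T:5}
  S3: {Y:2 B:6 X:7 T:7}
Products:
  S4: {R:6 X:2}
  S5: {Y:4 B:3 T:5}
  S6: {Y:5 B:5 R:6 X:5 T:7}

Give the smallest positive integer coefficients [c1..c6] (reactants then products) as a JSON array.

Coefficients: [1, 5, 3, 3, 4, 4]

Y: 1·5+5·5+3·2 = 36 | 3·0+4·4+4·5 = 36
B: 1·4+5·2+3·6 = 32 | 3·0+4·3+4·5 = 32
R: 1·7+5·7+3·0 = 42 | 3·6+4·0+4·6 = 42
X: 1·0+5·1+3·7 = 26 | 3·2+4·0+4·5 = 26
T: 1·2+5·5+3·7 = 48 | 3·0+4·5+4·7 = 48
gcd(1,5,3,3,4,4) = 1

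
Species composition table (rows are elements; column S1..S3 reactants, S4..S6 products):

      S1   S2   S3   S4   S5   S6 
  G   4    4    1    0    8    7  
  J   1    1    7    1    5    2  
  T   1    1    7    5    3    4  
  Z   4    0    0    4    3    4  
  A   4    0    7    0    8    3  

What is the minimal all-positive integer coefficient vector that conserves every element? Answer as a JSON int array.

Coefficients: [6, 5, 2, 1, 4, 2]

G: 6·4+5·4+2·1 = 46 | 1·0+4·8+2·7 = 46
J: 6·1+5·1+2·7 = 25 | 1·1+4·5+2·2 = 25
T: 6·1+5·1+2·7 = 25 | 1·5+4·3+2·4 = 25
Z: 6·4+5·0+2·0 = 24 | 1·4+4·3+2·4 = 24
A: 6·4+5·0+2·7 = 38 | 1·0+4·8+2·3 = 38
gcd(6,5,2,1,4,2) = 1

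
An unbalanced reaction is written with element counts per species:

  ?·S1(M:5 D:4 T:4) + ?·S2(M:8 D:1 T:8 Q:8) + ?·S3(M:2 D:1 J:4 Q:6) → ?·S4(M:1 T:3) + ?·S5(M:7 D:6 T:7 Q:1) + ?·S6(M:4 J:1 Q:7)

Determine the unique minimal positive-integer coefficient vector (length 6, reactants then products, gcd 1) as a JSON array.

M: 2·5+3·8+1·2 = 36 | 6·1+2·7+4·4 = 36
D: 2·4+3·1+1·1 = 12 | 6·0+2·6+4·0 = 12
J: 2·0+3·0+1·4 = 4 | 6·0+2·0+4·1 = 4
T: 2·4+3·8+1·0 = 32 | 6·3+2·7+4·0 = 32
Q: 2·0+3·8+1·6 = 30 | 6·0+2·1+4·7 = 30
gcd(2,3,1,6,2,4) = 1

Coefficients: [2, 3, 1, 6, 2, 4]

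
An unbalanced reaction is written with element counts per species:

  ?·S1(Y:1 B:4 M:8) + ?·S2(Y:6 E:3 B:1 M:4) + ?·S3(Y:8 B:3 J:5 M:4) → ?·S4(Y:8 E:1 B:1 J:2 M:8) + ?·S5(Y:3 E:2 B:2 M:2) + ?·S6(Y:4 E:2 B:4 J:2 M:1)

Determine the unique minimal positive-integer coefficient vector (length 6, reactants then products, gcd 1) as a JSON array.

Y: 1·1+3·6+2·8 = 35 | 3·8+1·3+2·4 = 35
E: 1·0+3·3+2·0 = 9 | 3·1+1·2+2·2 = 9
B: 1·4+3·1+2·3 = 13 | 3·1+1·2+2·4 = 13
J: 1·0+3·0+2·5 = 10 | 3·2+1·0+2·2 = 10
M: 1·8+3·4+2·4 = 28 | 3·8+1·2+2·1 = 28
gcd(1,3,2,3,1,2) = 1

Coefficients: [1, 3, 2, 3, 1, 2]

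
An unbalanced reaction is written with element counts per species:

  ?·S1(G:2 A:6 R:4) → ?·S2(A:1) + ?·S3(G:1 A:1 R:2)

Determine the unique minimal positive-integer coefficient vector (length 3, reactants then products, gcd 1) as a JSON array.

G: 1·2 = 2 | 4·0+2·1 = 2
A: 1·6 = 6 | 4·1+2·1 = 6
R: 1·4 = 4 | 4·0+2·2 = 4
gcd(1,4,2) = 1

Coefficients: [1, 4, 2]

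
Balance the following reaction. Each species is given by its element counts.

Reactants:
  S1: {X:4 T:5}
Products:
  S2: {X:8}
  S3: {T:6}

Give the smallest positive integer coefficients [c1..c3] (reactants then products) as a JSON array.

Coefficients: [6, 3, 5]

X: 6·4 = 24 | 3·8+5·0 = 24
T: 6·5 = 30 | 3·0+5·6 = 30
gcd(6,3,5) = 1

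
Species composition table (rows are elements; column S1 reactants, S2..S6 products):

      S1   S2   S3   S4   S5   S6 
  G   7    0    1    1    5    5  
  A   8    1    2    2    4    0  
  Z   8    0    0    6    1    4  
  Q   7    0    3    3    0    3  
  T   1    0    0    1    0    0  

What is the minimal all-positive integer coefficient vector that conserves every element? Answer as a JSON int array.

G: 3·7 = 21 | 4·0+3·1+3·1+2·5+1·5 = 21
A: 3·8 = 24 | 4·1+3·2+3·2+2·4+1·0 = 24
Z: 3·8 = 24 | 4·0+3·0+3·6+2·1+1·4 = 24
Q: 3·7 = 21 | 4·0+3·3+3·3+2·0+1·3 = 21
T: 3·1 = 3 | 4·0+3·0+3·1+2·0+1·0 = 3
gcd(3,4,3,3,2,1) = 1

Coefficients: [3, 4, 3, 3, 2, 1]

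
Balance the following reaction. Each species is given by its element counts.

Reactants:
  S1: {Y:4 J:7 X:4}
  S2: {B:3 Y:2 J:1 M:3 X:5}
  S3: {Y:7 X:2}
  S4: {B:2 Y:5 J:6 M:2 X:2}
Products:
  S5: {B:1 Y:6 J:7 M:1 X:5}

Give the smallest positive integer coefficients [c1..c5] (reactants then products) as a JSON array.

B: 4·0+1·3+1·0+1·2 = 5 | 5·1 = 5
Y: 4·4+1·2+1·7+1·5 = 30 | 5·6 = 30
J: 4·7+1·1+1·0+1·6 = 35 | 5·7 = 35
M: 4·0+1·3+1·0+1·2 = 5 | 5·1 = 5
X: 4·4+1·5+1·2+1·2 = 25 | 5·5 = 25
gcd(4,1,1,1,5) = 1

Coefficients: [4, 1, 1, 1, 5]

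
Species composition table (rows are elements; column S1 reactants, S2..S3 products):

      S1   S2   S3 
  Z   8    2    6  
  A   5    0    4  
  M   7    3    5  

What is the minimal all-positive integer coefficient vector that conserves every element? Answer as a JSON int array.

Coefficients: [4, 1, 5]

Z: 4·8 = 32 | 1·2+5·6 = 32
A: 4·5 = 20 | 1·0+5·4 = 20
M: 4·7 = 28 | 1·3+5·5 = 28
gcd(4,1,5) = 1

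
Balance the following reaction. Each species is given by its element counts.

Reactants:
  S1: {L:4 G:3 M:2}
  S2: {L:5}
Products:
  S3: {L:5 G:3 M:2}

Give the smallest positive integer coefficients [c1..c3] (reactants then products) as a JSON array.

Coefficients: [5, 1, 5]

L: 5·4+1·5 = 25 | 5·5 = 25
G: 5·3+1·0 = 15 | 5·3 = 15
M: 5·2+1·0 = 10 | 5·2 = 10
gcd(5,1,5) = 1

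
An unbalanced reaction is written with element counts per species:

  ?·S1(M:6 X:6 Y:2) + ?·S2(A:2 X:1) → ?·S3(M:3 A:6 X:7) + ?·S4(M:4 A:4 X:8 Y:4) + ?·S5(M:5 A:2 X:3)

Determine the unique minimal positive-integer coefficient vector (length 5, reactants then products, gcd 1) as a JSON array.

M: 2·6+6·0 = 12 | 1·3+1·4+1·5 = 12
A: 2·0+6·2 = 12 | 1·6+1·4+1·2 = 12
X: 2·6+6·1 = 18 | 1·7+1·8+1·3 = 18
Y: 2·2+6·0 = 4 | 1·0+1·4+1·0 = 4
gcd(2,6,1,1,1) = 1

Coefficients: [2, 6, 1, 1, 1]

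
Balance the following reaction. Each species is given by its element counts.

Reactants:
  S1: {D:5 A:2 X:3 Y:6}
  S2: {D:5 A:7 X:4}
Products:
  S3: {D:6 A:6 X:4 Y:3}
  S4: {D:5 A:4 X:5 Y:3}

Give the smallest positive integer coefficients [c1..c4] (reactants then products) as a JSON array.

Coefficients: [3, 4, 5, 1]

D: 3·5+4·5 = 35 | 5·6+1·5 = 35
A: 3·2+4·7 = 34 | 5·6+1·4 = 34
X: 3·3+4·4 = 25 | 5·4+1·5 = 25
Y: 3·6+4·0 = 18 | 5·3+1·3 = 18
gcd(3,4,5,1) = 1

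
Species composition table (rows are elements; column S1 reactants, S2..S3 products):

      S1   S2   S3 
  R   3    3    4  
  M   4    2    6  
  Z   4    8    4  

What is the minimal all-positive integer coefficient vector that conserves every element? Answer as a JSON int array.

R: 5·3 = 15 | 1·3+3·4 = 15
M: 5·4 = 20 | 1·2+3·6 = 20
Z: 5·4 = 20 | 1·8+3·4 = 20
gcd(5,1,3) = 1

Coefficients: [5, 1, 3]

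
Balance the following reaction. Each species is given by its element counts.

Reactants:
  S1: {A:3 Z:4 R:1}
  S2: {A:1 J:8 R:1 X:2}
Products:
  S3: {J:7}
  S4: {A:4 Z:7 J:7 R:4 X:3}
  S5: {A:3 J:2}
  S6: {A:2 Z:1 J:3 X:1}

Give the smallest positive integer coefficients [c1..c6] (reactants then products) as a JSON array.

A: 6·3+6·1 = 24 | 2·0+3·4+2·3+3·2 = 24
Z: 6·4+6·0 = 24 | 2·0+3·7+2·0+3·1 = 24
J: 6·0+6·8 = 48 | 2·7+3·7+2·2+3·3 = 48
R: 6·1+6·1 = 12 | 2·0+3·4+2·0+3·0 = 12
X: 6·0+6·2 = 12 | 2·0+3·3+2·0+3·1 = 12
gcd(6,6,2,3,2,3) = 1

Coefficients: [6, 6, 2, 3, 2, 3]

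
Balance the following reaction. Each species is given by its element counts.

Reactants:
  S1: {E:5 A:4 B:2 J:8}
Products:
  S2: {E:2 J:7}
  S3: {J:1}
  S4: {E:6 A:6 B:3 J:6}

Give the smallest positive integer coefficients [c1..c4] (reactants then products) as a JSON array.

E: 6·5 = 30 | 3·2+3·0+4·6 = 30
A: 6·4 = 24 | 3·0+3·0+4·6 = 24
B: 6·2 = 12 | 3·0+3·0+4·3 = 12
J: 6·8 = 48 | 3·7+3·1+4·6 = 48
gcd(6,3,3,4) = 1

Coefficients: [6, 3, 3, 4]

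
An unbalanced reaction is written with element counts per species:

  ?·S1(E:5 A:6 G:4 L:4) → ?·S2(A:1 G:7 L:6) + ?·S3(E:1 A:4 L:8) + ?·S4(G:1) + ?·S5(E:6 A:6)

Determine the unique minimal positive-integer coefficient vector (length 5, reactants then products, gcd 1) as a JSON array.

Coefficients: [5, 2, 1, 6, 4]

E: 5·5 = 25 | 2·0+1·1+6·0+4·6 = 25
A: 5·6 = 30 | 2·1+1·4+6·0+4·6 = 30
G: 5·4 = 20 | 2·7+1·0+6·1+4·0 = 20
L: 5·4 = 20 | 2·6+1·8+6·0+4·0 = 20
gcd(5,2,1,6,4) = 1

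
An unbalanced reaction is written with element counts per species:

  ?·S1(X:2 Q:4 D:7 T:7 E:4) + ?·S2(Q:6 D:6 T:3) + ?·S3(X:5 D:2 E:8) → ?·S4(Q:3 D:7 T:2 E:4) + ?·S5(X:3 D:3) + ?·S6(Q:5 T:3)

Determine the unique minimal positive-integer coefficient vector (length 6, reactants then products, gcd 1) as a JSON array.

X: 1·2+6·0+2·5 = 12 | 5·0+4·3+5·0 = 12
Q: 1·4+6·6+2·0 = 40 | 5·3+4·0+5·5 = 40
D: 1·7+6·6+2·2 = 47 | 5·7+4·3+5·0 = 47
T: 1·7+6·3+2·0 = 25 | 5·2+4·0+5·3 = 25
E: 1·4+6·0+2·8 = 20 | 5·4+4·0+5·0 = 20
gcd(1,6,2,5,4,5) = 1

Coefficients: [1, 6, 2, 5, 4, 5]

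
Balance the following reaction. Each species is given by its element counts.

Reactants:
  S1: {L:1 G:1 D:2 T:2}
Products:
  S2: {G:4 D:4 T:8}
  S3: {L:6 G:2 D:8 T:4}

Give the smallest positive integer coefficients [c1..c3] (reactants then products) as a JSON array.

L: 6·1 = 6 | 1·0+1·6 = 6
G: 6·1 = 6 | 1·4+1·2 = 6
D: 6·2 = 12 | 1·4+1·8 = 12
T: 6·2 = 12 | 1·8+1·4 = 12
gcd(6,1,1) = 1

Coefficients: [6, 1, 1]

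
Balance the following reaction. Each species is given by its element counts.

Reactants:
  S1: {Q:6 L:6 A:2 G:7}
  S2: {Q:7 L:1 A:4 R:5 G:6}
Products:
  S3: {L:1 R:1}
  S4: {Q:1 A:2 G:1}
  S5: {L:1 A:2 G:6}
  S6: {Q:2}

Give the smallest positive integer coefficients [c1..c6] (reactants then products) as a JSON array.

Q: 1·6+1·7 = 13 | 5·0+1·1+2·0+6·2 = 13
L: 1·6+1·1 = 7 | 5·1+1·0+2·1+6·0 = 7
A: 1·2+1·4 = 6 | 5·0+1·2+2·2+6·0 = 6
R: 1·0+1·5 = 5 | 5·1+1·0+2·0+6·0 = 5
G: 1·7+1·6 = 13 | 5·0+1·1+2·6+6·0 = 13
gcd(1,1,5,1,2,6) = 1

Coefficients: [1, 1, 5, 1, 2, 6]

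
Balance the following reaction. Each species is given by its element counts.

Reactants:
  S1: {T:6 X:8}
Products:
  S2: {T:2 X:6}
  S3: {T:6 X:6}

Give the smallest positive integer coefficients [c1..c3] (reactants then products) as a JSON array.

Coefficients: [6, 3, 5]

T: 6·6 = 36 | 3·2+5·6 = 36
X: 6·8 = 48 | 3·6+5·6 = 48
gcd(6,3,5) = 1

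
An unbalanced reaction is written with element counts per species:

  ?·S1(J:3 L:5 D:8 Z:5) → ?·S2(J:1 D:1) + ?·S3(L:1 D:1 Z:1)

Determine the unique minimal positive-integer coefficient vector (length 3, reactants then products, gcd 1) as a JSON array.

J: 1·3 = 3 | 3·1+5·0 = 3
L: 1·5 = 5 | 3·0+5·1 = 5
D: 1·8 = 8 | 3·1+5·1 = 8
Z: 1·5 = 5 | 3·0+5·1 = 5
gcd(1,3,5) = 1

Coefficients: [1, 3, 5]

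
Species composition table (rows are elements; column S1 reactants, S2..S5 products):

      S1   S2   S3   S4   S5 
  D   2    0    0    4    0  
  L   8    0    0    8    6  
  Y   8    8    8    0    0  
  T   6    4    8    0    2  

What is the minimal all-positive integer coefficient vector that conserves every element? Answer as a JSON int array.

D: 6·2 = 12 | 5·0+1·0+3·4+4·0 = 12
L: 6·8 = 48 | 5·0+1·0+3·8+4·6 = 48
Y: 6·8 = 48 | 5·8+1·8+3·0+4·0 = 48
T: 6·6 = 36 | 5·4+1·8+3·0+4·2 = 36
gcd(6,5,1,3,4) = 1

Coefficients: [6, 5, 1, 3, 4]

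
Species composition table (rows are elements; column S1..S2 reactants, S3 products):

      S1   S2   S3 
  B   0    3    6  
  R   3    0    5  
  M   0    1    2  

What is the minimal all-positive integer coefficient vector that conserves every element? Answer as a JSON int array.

Coefficients: [5, 6, 3]

B: 5·0+6·3 = 18 | 3·6 = 18
R: 5·3+6·0 = 15 | 3·5 = 15
M: 5·0+6·1 = 6 | 3·2 = 6
gcd(5,6,3) = 1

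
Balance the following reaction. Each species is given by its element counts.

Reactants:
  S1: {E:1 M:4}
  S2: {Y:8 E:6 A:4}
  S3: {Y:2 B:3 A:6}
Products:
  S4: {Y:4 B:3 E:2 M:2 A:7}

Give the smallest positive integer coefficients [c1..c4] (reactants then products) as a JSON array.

Coefficients: [2, 1, 4, 4]

Y: 2·0+1·8+4·2 = 16 | 4·4 = 16
B: 2·0+1·0+4·3 = 12 | 4·3 = 12
E: 2·1+1·6+4·0 = 8 | 4·2 = 8
M: 2·4+1·0+4·0 = 8 | 4·2 = 8
A: 2·0+1·4+4·6 = 28 | 4·7 = 28
gcd(2,1,4,4) = 1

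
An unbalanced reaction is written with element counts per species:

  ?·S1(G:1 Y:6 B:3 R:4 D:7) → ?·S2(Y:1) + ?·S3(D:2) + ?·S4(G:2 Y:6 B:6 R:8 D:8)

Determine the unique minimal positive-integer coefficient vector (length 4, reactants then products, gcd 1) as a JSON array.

Coefficients: [2, 6, 3, 1]

G: 2·1 = 2 | 6·0+3·0+1·2 = 2
Y: 2·6 = 12 | 6·1+3·0+1·6 = 12
B: 2·3 = 6 | 6·0+3·0+1·6 = 6
R: 2·4 = 8 | 6·0+3·0+1·8 = 8
D: 2·7 = 14 | 6·0+3·2+1·8 = 14
gcd(2,6,3,1) = 1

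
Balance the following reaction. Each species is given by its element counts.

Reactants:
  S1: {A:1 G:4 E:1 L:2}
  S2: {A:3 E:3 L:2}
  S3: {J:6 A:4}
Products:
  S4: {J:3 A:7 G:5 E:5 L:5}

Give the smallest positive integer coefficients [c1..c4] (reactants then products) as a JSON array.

Coefficients: [5, 5, 2, 4]

J: 5·0+5·0+2·6 = 12 | 4·3 = 12
A: 5·1+5·3+2·4 = 28 | 4·7 = 28
G: 5·4+5·0+2·0 = 20 | 4·5 = 20
E: 5·1+5·3+2·0 = 20 | 4·5 = 20
L: 5·2+5·2+2·0 = 20 | 4·5 = 20
gcd(5,5,2,4) = 1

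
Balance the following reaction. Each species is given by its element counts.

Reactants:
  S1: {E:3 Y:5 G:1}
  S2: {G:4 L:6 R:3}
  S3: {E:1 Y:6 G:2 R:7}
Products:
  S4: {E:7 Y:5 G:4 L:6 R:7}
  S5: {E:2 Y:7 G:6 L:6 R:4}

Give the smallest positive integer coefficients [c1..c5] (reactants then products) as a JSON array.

E: 4·3+4·0+1·1 = 13 | 1·7+3·2 = 13
Y: 4·5+4·0+1·6 = 26 | 1·5+3·7 = 26
G: 4·1+4·4+1·2 = 22 | 1·4+3·6 = 22
L: 4·0+4·6+1·0 = 24 | 1·6+3·6 = 24
R: 4·0+4·3+1·7 = 19 | 1·7+3·4 = 19
gcd(4,4,1,1,3) = 1

Coefficients: [4, 4, 1, 1, 3]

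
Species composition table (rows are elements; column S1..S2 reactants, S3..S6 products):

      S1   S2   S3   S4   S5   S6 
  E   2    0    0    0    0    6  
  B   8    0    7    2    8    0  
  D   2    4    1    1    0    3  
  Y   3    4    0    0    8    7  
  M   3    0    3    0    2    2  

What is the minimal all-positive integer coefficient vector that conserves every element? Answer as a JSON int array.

E: 6·2+1·0 = 12 | 4·0+6·0+1·0+2·6 = 12
B: 6·8+1·0 = 48 | 4·7+6·2+1·8+2·0 = 48
D: 6·2+1·4 = 16 | 4·1+6·1+1·0+2·3 = 16
Y: 6·3+1·4 = 22 | 4·0+6·0+1·8+2·7 = 22
M: 6·3+1·0 = 18 | 4·3+6·0+1·2+2·2 = 18
gcd(6,1,4,6,1,2) = 1

Coefficients: [6, 1, 4, 6, 1, 2]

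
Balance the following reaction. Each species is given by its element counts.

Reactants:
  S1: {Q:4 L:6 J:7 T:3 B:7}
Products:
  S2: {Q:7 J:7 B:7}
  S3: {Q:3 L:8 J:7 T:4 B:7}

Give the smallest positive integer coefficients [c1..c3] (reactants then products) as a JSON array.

Coefficients: [4, 1, 3]

Q: 4·4 = 16 | 1·7+3·3 = 16
L: 4·6 = 24 | 1·0+3·8 = 24
J: 4·7 = 28 | 1·7+3·7 = 28
T: 4·3 = 12 | 1·0+3·4 = 12
B: 4·7 = 28 | 1·7+3·7 = 28
gcd(4,1,3) = 1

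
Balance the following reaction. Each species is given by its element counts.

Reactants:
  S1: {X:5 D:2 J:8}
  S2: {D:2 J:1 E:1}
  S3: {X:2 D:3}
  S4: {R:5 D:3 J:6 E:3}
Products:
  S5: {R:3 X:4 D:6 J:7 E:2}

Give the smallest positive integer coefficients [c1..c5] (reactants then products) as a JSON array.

R: 2·0+1·0+5·0+3·5 = 15 | 5·3 = 15
X: 2·5+1·0+5·2+3·0 = 20 | 5·4 = 20
D: 2·2+1·2+5·3+3·3 = 30 | 5·6 = 30
J: 2·8+1·1+5·0+3·6 = 35 | 5·7 = 35
E: 2·0+1·1+5·0+3·3 = 10 | 5·2 = 10
gcd(2,1,5,3,5) = 1

Coefficients: [2, 1, 5, 3, 5]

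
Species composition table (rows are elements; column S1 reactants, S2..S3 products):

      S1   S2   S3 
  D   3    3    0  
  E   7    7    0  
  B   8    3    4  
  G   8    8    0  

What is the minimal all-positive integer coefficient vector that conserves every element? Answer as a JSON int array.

D: 4·3 = 12 | 4·3+5·0 = 12
E: 4·7 = 28 | 4·7+5·0 = 28
B: 4·8 = 32 | 4·3+5·4 = 32
G: 4·8 = 32 | 4·8+5·0 = 32
gcd(4,4,5) = 1

Coefficients: [4, 4, 5]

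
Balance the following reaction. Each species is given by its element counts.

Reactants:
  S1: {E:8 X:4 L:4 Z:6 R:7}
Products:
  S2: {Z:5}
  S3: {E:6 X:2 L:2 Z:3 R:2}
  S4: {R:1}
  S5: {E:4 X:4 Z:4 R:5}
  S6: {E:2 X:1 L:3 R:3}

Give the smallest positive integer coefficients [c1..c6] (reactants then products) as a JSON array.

Coefficients: [5, 2, 4, 5, 2, 4]

E: 5·8 = 40 | 2·0+4·6+5·0+2·4+4·2 = 40
X: 5·4 = 20 | 2·0+4·2+5·0+2·4+4·1 = 20
L: 5·4 = 20 | 2·0+4·2+5·0+2·0+4·3 = 20
Z: 5·6 = 30 | 2·5+4·3+5·0+2·4+4·0 = 30
R: 5·7 = 35 | 2·0+4·2+5·1+2·5+4·3 = 35
gcd(5,2,4,5,2,4) = 1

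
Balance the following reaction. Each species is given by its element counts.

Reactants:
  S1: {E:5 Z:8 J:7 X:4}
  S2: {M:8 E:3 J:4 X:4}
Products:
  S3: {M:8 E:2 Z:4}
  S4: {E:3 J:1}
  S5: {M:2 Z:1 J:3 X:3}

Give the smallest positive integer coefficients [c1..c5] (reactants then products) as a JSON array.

Coefficients: [1, 2, 1, 3, 4]

M: 1·0+2·8 = 16 | 1·8+3·0+4·2 = 16
E: 1·5+2·3 = 11 | 1·2+3·3+4·0 = 11
Z: 1·8+2·0 = 8 | 1·4+3·0+4·1 = 8
J: 1·7+2·4 = 15 | 1·0+3·1+4·3 = 15
X: 1·4+2·4 = 12 | 1·0+3·0+4·3 = 12
gcd(1,2,1,3,4) = 1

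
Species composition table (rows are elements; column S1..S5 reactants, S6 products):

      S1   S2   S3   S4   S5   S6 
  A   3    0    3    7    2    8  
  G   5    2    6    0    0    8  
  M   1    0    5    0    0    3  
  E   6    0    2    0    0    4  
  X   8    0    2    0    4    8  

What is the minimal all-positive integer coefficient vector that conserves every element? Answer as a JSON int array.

Coefficients: [2, 5, 2, 2, 3, 4]

A: 2·3+5·0+2·3+2·7+3·2 = 32 | 4·8 = 32
G: 2·5+5·2+2·6+2·0+3·0 = 32 | 4·8 = 32
M: 2·1+5·0+2·5+2·0+3·0 = 12 | 4·3 = 12
E: 2·6+5·0+2·2+2·0+3·0 = 16 | 4·4 = 16
X: 2·8+5·0+2·2+2·0+3·4 = 32 | 4·8 = 32
gcd(2,5,2,2,3,4) = 1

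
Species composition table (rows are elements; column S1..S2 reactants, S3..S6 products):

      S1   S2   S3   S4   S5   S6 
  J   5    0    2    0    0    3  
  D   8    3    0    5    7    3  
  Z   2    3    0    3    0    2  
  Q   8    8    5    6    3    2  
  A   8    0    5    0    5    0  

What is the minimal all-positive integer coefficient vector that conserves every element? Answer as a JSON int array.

Coefficients: [5, 2, 5, 2, 3, 5]

J: 5·5+2·0 = 25 | 5·2+2·0+3·0+5·3 = 25
D: 5·8+2·3 = 46 | 5·0+2·5+3·7+5·3 = 46
Z: 5·2+2·3 = 16 | 5·0+2·3+3·0+5·2 = 16
Q: 5·8+2·8 = 56 | 5·5+2·6+3·3+5·2 = 56
A: 5·8+2·0 = 40 | 5·5+2·0+3·5+5·0 = 40
gcd(5,2,5,2,3,5) = 1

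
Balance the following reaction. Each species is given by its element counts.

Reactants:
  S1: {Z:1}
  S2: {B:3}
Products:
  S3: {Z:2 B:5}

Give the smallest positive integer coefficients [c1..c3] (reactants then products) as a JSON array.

Coefficients: [6, 5, 3]

Z: 6·1+5·0 = 6 | 3·2 = 6
B: 6·0+5·3 = 15 | 3·5 = 15
gcd(6,5,3) = 1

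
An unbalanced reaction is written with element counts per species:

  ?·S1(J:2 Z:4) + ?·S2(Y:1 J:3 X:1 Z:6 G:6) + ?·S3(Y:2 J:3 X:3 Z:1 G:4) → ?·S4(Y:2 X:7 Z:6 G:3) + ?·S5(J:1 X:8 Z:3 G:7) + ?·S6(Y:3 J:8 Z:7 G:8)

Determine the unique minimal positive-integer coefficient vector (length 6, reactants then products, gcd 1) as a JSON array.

Y: 2·0+3·1+4·2 = 11 | 1·2+1·0+3·3 = 11
J: 2·2+3·3+4·3 = 25 | 1·0+1·1+3·8 = 25
X: 2·0+3·1+4·3 = 15 | 1·7+1·8+3·0 = 15
Z: 2·4+3·6+4·1 = 30 | 1·6+1·3+3·7 = 30
G: 2·0+3·6+4·4 = 34 | 1·3+1·7+3·8 = 34
gcd(2,3,4,1,1,3) = 1

Coefficients: [2, 3, 4, 1, 1, 3]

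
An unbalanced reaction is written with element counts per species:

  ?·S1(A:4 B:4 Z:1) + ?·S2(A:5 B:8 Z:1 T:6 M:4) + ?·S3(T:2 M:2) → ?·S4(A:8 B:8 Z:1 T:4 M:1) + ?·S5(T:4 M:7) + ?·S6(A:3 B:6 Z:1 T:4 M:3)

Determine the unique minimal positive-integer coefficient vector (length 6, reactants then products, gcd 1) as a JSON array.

A: 3·4+6·5+2·0 = 42 | 3·8+1·0+6·3 = 42
B: 3·4+6·8+2·0 = 60 | 3·8+1·0+6·6 = 60
Z: 3·1+6·1+2·0 = 9 | 3·1+1·0+6·1 = 9
T: 3·0+6·6+2·2 = 40 | 3·4+1·4+6·4 = 40
M: 3·0+6·4+2·2 = 28 | 3·1+1·7+6·3 = 28
gcd(3,6,2,3,1,6) = 1

Coefficients: [3, 6, 2, 3, 1, 6]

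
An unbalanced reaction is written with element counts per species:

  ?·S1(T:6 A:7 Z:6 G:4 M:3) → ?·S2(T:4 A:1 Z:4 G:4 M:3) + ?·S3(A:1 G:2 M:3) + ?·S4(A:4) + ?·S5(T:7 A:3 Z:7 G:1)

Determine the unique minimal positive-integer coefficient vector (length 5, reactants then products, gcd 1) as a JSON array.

T: 5·6 = 30 | 4·4+1·0+6·0+2·7 = 30
A: 5·7 = 35 | 4·1+1·1+6·4+2·3 = 35
Z: 5·6 = 30 | 4·4+1·0+6·0+2·7 = 30
G: 5·4 = 20 | 4·4+1·2+6·0+2·1 = 20
M: 5·3 = 15 | 4·3+1·3+6·0+2·0 = 15
gcd(5,4,1,6,2) = 1

Coefficients: [5, 4, 1, 6, 2]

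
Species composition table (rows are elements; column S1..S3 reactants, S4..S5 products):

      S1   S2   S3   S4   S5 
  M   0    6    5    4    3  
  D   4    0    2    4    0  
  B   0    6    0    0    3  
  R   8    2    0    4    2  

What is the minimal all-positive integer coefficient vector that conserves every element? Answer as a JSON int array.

Coefficients: [3, 2, 4, 5, 4]

M: 3·0+2·6+4·5 = 32 | 5·4+4·3 = 32
D: 3·4+2·0+4·2 = 20 | 5·4+4·0 = 20
B: 3·0+2·6+4·0 = 12 | 5·0+4·3 = 12
R: 3·8+2·2+4·0 = 28 | 5·4+4·2 = 28
gcd(3,2,4,5,4) = 1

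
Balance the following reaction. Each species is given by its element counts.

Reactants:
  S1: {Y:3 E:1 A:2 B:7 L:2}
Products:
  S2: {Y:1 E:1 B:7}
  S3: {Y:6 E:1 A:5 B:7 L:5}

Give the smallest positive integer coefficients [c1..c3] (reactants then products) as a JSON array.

Y: 5·3 = 15 | 3·1+2·6 = 15
E: 5·1 = 5 | 3·1+2·1 = 5
A: 5·2 = 10 | 3·0+2·5 = 10
B: 5·7 = 35 | 3·7+2·7 = 35
L: 5·2 = 10 | 3·0+2·5 = 10
gcd(5,3,2) = 1

Coefficients: [5, 3, 2]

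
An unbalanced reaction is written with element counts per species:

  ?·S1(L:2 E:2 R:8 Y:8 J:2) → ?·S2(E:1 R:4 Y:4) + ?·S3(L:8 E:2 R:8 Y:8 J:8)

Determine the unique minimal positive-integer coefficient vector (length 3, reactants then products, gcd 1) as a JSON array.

L: 4·2 = 8 | 6·0+1·8 = 8
E: 4·2 = 8 | 6·1+1·2 = 8
R: 4·8 = 32 | 6·4+1·8 = 32
Y: 4·8 = 32 | 6·4+1·8 = 32
J: 4·2 = 8 | 6·0+1·8 = 8
gcd(4,6,1) = 1

Coefficients: [4, 6, 1]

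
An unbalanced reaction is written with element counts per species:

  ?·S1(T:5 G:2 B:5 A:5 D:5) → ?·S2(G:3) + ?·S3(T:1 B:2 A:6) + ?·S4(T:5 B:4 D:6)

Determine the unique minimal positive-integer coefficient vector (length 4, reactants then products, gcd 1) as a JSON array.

Coefficients: [6, 4, 5, 5]

T: 6·5 = 30 | 4·0+5·1+5·5 = 30
G: 6·2 = 12 | 4·3+5·0+5·0 = 12
B: 6·5 = 30 | 4·0+5·2+5·4 = 30
A: 6·5 = 30 | 4·0+5·6+5·0 = 30
D: 6·5 = 30 | 4·0+5·0+5·6 = 30
gcd(6,4,5,5) = 1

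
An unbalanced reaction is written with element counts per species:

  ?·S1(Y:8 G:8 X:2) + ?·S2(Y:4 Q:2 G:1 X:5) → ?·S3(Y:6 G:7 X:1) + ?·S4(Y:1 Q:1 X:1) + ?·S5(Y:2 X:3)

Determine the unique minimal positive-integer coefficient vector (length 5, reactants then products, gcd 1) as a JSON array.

Coefficients: [4, 3, 5, 6, 4]

Y: 4·8+3·4 = 44 | 5·6+6·1+4·2 = 44
Q: 4·0+3·2 = 6 | 5·0+6·1+4·0 = 6
G: 4·8+3·1 = 35 | 5·7+6·0+4·0 = 35
X: 4·2+3·5 = 23 | 5·1+6·1+4·3 = 23
gcd(4,3,5,6,4) = 1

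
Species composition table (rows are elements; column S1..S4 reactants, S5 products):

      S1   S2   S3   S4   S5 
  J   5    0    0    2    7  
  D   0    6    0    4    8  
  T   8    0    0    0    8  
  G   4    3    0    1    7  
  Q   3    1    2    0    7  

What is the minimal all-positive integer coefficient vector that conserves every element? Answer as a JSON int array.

Coefficients: [3, 2, 5, 3, 3]

J: 3·5+2·0+5·0+3·2 = 21 | 3·7 = 21
D: 3·0+2·6+5·0+3·4 = 24 | 3·8 = 24
T: 3·8+2·0+5·0+3·0 = 24 | 3·8 = 24
G: 3·4+2·3+5·0+3·1 = 21 | 3·7 = 21
Q: 3·3+2·1+5·2+3·0 = 21 | 3·7 = 21
gcd(3,2,5,3,3) = 1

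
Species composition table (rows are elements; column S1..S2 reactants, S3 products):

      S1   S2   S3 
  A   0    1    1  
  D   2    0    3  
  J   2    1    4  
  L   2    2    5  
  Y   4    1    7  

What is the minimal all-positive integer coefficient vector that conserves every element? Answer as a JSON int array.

A: 3·0+2·1 = 2 | 2·1 = 2
D: 3·2+2·0 = 6 | 2·3 = 6
J: 3·2+2·1 = 8 | 2·4 = 8
L: 3·2+2·2 = 10 | 2·5 = 10
Y: 3·4+2·1 = 14 | 2·7 = 14
gcd(3,2,2) = 1

Coefficients: [3, 2, 2]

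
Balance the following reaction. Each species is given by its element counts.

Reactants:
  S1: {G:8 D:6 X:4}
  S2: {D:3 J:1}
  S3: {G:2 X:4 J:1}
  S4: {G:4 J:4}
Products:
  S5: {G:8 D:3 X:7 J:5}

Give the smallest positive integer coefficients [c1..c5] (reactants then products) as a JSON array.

G: 1·8+2·0+6·2+3·4 = 32 | 4·8 = 32
D: 1·6+2·3+6·0+3·0 = 12 | 4·3 = 12
X: 1·4+2·0+6·4+3·0 = 28 | 4·7 = 28
J: 1·0+2·1+6·1+3·4 = 20 | 4·5 = 20
gcd(1,2,6,3,4) = 1

Coefficients: [1, 2, 6, 3, 4]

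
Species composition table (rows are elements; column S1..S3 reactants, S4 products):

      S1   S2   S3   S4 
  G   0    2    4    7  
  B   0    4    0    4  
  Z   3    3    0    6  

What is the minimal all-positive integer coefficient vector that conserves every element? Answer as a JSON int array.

Coefficients: [4, 4, 5, 4]

G: 4·0+4·2+5·4 = 28 | 4·7 = 28
B: 4·0+4·4+5·0 = 16 | 4·4 = 16
Z: 4·3+4·3+5·0 = 24 | 4·6 = 24
gcd(4,4,5,4) = 1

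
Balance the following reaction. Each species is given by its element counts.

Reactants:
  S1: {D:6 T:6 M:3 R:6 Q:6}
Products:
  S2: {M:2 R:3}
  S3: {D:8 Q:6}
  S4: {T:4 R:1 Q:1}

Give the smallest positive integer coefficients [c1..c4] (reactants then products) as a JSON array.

Coefficients: [4, 6, 3, 6]

D: 4·6 = 24 | 6·0+3·8+6·0 = 24
T: 4·6 = 24 | 6·0+3·0+6·4 = 24
M: 4·3 = 12 | 6·2+3·0+6·0 = 12
R: 4·6 = 24 | 6·3+3·0+6·1 = 24
Q: 4·6 = 24 | 6·0+3·6+6·1 = 24
gcd(4,6,3,6) = 1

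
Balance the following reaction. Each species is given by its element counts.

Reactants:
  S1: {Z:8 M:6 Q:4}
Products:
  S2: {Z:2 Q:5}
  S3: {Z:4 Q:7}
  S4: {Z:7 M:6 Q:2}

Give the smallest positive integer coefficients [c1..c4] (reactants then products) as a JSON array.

Z: 6·8 = 48 | 1·2+1·4+6·7 = 48
M: 6·6 = 36 | 1·0+1·0+6·6 = 36
Q: 6·4 = 24 | 1·5+1·7+6·2 = 24
gcd(6,1,1,6) = 1

Coefficients: [6, 1, 1, 6]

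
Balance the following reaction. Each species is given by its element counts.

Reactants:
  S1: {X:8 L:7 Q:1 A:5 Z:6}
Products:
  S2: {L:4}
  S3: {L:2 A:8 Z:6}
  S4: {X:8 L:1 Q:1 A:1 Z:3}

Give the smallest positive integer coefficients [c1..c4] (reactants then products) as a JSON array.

X: 4·8 = 32 | 5·0+2·0+4·8 = 32
L: 4·7 = 28 | 5·4+2·2+4·1 = 28
Q: 4·1 = 4 | 5·0+2·0+4·1 = 4
A: 4·5 = 20 | 5·0+2·8+4·1 = 20
Z: 4·6 = 24 | 5·0+2·6+4·3 = 24
gcd(4,5,2,4) = 1

Coefficients: [4, 5, 2, 4]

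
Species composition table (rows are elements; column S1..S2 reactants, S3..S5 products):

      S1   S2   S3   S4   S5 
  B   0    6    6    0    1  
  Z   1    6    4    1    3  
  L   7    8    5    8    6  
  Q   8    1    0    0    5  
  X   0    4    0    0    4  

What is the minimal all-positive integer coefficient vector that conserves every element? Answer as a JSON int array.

Coefficients: [3, 6, 5, 1, 6]

B: 3·0+6·6 = 36 | 5·6+1·0+6·1 = 36
Z: 3·1+6·6 = 39 | 5·4+1·1+6·3 = 39
L: 3·7+6·8 = 69 | 5·5+1·8+6·6 = 69
Q: 3·8+6·1 = 30 | 5·0+1·0+6·5 = 30
X: 3·0+6·4 = 24 | 5·0+1·0+6·4 = 24
gcd(3,6,5,1,6) = 1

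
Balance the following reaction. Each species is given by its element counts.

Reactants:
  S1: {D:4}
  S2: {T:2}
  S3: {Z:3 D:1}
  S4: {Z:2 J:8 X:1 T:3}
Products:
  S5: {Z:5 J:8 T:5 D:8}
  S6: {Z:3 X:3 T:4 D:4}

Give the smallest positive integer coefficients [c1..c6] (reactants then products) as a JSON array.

Coefficients: [6, 5, 4, 3, 3, 1]

Z: 6·0+5·0+4·3+3·2 = 18 | 3·5+1·3 = 18
J: 6·0+5·0+4·0+3·8 = 24 | 3·8+1·0 = 24
X: 6·0+5·0+4·0+3·1 = 3 | 3·0+1·3 = 3
T: 6·0+5·2+4·0+3·3 = 19 | 3·5+1·4 = 19
D: 6·4+5·0+4·1+3·0 = 28 | 3·8+1·4 = 28
gcd(6,5,4,3,3,1) = 1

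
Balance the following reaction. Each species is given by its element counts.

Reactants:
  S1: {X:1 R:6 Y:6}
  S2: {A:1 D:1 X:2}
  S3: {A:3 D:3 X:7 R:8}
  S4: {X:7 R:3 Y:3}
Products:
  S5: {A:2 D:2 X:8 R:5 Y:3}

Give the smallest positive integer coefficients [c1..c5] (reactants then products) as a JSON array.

Coefficients: [1, 5, 1, 2, 4]

A: 1·0+5·1+1·3+2·0 = 8 | 4·2 = 8
D: 1·0+5·1+1·3+2·0 = 8 | 4·2 = 8
X: 1·1+5·2+1·7+2·7 = 32 | 4·8 = 32
R: 1·6+5·0+1·8+2·3 = 20 | 4·5 = 20
Y: 1·6+5·0+1·0+2·3 = 12 | 4·3 = 12
gcd(1,5,1,2,4) = 1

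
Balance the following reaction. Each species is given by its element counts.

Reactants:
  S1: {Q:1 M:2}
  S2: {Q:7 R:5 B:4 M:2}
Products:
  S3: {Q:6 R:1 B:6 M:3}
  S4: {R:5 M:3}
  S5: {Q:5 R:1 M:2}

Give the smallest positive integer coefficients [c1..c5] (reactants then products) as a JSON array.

Coefficients: [6, 3, 2, 2, 3]

Q: 6·1+3·7 = 27 | 2·6+2·0+3·5 = 27
R: 6·0+3·5 = 15 | 2·1+2·5+3·1 = 15
B: 6·0+3·4 = 12 | 2·6+2·0+3·0 = 12
M: 6·2+3·2 = 18 | 2·3+2·3+3·2 = 18
gcd(6,3,2,2,3) = 1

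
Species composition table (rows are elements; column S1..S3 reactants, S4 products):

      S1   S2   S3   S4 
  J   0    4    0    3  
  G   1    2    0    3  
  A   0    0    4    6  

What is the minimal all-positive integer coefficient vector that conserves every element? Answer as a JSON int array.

J: 6·0+3·4+6·0 = 12 | 4·3 = 12
G: 6·1+3·2+6·0 = 12 | 4·3 = 12
A: 6·0+3·0+6·4 = 24 | 4·6 = 24
gcd(6,3,6,4) = 1

Coefficients: [6, 3, 6, 4]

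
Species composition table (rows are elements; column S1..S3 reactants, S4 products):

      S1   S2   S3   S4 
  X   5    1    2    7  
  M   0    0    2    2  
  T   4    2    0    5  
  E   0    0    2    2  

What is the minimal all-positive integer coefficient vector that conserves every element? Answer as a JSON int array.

Coefficients: [5, 5, 6, 6]

X: 5·5+5·1+6·2 = 42 | 6·7 = 42
M: 5·0+5·0+6·2 = 12 | 6·2 = 12
T: 5·4+5·2+6·0 = 30 | 6·5 = 30
E: 5·0+5·0+6·2 = 12 | 6·2 = 12
gcd(5,5,6,6) = 1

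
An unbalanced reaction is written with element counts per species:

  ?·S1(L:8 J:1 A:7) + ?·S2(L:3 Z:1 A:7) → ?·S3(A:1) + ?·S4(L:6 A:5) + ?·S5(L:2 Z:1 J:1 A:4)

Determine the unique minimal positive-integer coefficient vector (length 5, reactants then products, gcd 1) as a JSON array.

L: 2·8+2·3 = 22 | 5·0+3·6+2·2 = 22
Z: 2·0+2·1 = 2 | 5·0+3·0+2·1 = 2
J: 2·1+2·0 = 2 | 5·0+3·0+2·1 = 2
A: 2·7+2·7 = 28 | 5·1+3·5+2·4 = 28
gcd(2,2,5,3,2) = 1

Coefficients: [2, 2, 5, 3, 2]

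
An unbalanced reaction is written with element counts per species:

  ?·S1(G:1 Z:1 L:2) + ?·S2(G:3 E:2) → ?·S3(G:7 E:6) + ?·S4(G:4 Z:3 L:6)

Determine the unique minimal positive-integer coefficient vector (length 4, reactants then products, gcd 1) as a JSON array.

G: 6·1+3·3 = 15 | 1·7+2·4 = 15
Z: 6·1+3·0 = 6 | 1·0+2·3 = 6
E: 6·0+3·2 = 6 | 1·6+2·0 = 6
L: 6·2+3·0 = 12 | 1·0+2·6 = 12
gcd(6,3,1,2) = 1

Coefficients: [6, 3, 1, 2]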